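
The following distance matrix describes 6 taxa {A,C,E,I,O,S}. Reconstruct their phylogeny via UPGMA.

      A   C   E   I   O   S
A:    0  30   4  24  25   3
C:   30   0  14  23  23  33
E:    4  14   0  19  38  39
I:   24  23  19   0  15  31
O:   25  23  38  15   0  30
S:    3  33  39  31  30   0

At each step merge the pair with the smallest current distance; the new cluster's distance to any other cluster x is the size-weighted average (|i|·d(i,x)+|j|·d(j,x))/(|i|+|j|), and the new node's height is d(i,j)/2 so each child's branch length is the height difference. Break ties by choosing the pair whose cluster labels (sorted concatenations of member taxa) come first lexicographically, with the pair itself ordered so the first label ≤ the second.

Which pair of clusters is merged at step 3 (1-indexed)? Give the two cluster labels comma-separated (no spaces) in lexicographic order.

step 1: merge (A,S) at d=3; branch lengths A→3/2, S→3/2; new cluster AS
  updated: d(AS,C)=63/2, d(AS,E)=43/2, d(AS,I)=55/2, d(AS,O)=55/2
step 2: merge (C,E) at d=14; branch lengths C→7, E→7; new cluster CE
  updated: d(AS,CE)=53/2, d(CE,I)=21, d(CE,O)=61/2
step 3: merge (I,O) at d=15; branch lengths I→15/2, O→15/2; new cluster IO
  updated: d(AS,IO)=55/2, d(CE,IO)=103/4
step 4: merge (CE,IO) at d=103/4; branch lengths CE→47/8, IO→43/8; new cluster CEIO
  updated: d(AS,CEIO)=27
step 5: merge (AS,CEIO) at d=27; branch lengths AS→12, CEIO→5/8; new cluster ACEIOS
final tree: ((A:3/2,S:3/2):12,((C:7,E:7):47/8,(I:15/2,O:15/2):43/8):5/8)
total length: 447/8

I,O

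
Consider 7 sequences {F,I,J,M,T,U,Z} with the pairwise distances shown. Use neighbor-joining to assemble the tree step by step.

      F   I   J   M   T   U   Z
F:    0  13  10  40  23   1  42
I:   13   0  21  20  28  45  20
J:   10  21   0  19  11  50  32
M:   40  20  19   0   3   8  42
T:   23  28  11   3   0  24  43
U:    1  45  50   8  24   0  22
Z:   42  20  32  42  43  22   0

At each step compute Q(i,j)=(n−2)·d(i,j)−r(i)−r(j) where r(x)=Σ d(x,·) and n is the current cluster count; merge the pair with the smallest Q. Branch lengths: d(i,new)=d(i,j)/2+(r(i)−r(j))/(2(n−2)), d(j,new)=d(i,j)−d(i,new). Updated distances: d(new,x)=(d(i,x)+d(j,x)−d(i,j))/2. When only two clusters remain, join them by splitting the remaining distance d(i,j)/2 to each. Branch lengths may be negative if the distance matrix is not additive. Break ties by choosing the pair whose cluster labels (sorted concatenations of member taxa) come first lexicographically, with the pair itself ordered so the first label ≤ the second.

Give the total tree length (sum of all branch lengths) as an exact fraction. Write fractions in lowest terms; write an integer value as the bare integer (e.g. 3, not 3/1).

1. join F+U (d=1, Q=-274) ⇒ FU; edges |F|=-8/5, |U|=13/5
  updated: d(FU,I)=57/2, d(FU,J)=59/2, d(FU,M)=47/2, d(FU,T)=23, d(FU,Z)=63/2
2. join I+Z (d=20, Q=-206) ⇒ IZ; edges |I|=29/8, |Z|=131/8
  updated: d(FU,IZ)=20, d(IZ,J)=33/2, d(IZ,M)=21, d(IZ,T)=51/2
3. join M+T (d=3, Q=-120) ⇒ MT; edges |M|=13/6, |T|=5/6
  updated: d(FU,MT)=87/4, d(IZ,MT)=87/4, d(J,MT)=27/2
4. join FU+IZ (d=20, Q=-179/2) ⇒ FIUZ; edges |FU|=53/4, |IZ|=27/4
  updated: d(FIUZ,J)=13, d(FIUZ,MT)=47/4
5. join FIUZ+J (d=13, Q=-153/4) ⇒ FIJUZ; edges |FIUZ|=45/8, |J|=59/8
  updated: d(FIJUZ,MT)=49/8
6. join FIJUZ+MT (d=49/8) ⇒ FIJMTUZ; edges |FIJUZ|=49/16, |MT|=49/16
final tree: ((((F:-8/5,U:13/5):53/4,(I:29/8,Z:131/8):27/4):45/8,J:59/8):49/16,(M:13/6,T:5/6):49/16)
total length: 505/8

505/8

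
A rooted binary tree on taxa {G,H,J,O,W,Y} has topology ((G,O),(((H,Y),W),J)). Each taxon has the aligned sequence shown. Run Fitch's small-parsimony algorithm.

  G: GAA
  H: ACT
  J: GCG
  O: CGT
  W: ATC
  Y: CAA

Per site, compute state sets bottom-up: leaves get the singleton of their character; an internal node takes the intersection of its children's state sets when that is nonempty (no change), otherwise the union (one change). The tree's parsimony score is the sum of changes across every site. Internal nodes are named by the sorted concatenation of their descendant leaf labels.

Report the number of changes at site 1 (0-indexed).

4

GO@0: {G} ∪ {C} = {C,G} (union, +1)
HY@0: {A} ∪ {C} = {A,C} (union, +1)
HWY@0: {A,C} ∩ {A} = {A} (intersection, +0)
HJWY@0: {A} ∪ {G} = {A,G} (union, +1)
GHJOWY@0: {C,G} ∩ {A,G} = {G} (intersection, +0)
GO@1: {A} ∪ {G} = {A,G} (union, +1)
HY@1: {C} ∪ {A} = {A,C} (union, +1)
HWY@1: {A,C} ∪ {T} = {A,C,T} (union, +1)
HJWY@1: {A,C,T} ∩ {C} = {C} (intersection, +0)
GHJOWY@1: {A,G} ∪ {C} = {A,C,G} (union, +1)
GO@2: {A} ∪ {T} = {A,T} (union, +1)
HY@2: {T} ∪ {A} = {A,T} (union, +1)
HWY@2: {A,T} ∪ {C} = {A,C,T} (union, +1)
HJWY@2: {A,C,T} ∪ {G} = {A,C,G,T} (union, +1)
GHJOWY@2: {A,T} ∩ {A,C,G,T} = {A,T} (intersection, +0)
per-site changes: [3, 4, 4]; total = 11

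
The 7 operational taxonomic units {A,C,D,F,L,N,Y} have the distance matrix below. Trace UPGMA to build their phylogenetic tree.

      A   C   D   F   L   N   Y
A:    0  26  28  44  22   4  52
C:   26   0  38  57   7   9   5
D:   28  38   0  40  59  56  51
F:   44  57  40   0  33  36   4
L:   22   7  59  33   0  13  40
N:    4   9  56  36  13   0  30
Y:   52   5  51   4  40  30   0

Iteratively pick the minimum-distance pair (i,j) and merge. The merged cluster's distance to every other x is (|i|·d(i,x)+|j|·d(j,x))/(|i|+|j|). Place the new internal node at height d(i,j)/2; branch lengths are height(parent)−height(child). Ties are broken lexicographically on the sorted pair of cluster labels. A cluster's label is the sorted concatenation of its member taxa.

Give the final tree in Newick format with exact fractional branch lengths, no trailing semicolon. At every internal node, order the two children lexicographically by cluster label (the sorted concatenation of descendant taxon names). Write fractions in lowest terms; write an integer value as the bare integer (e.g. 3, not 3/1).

((((A:2,N:2):27/4,(C:7/2,L:7/2):21/4):157/16,(F:2,Y:2):265/16):197/48,D:68/3)

iteration 1: select A,N (d=4); attach at lengths (2, 2); label the merged cluster AN
  updated: d(AN,C)=35/2, d(AN,D)=42, d(AN,F)=40, d(AN,L)=35/2, d(AN,Y)=41
iteration 2: select F,Y (d=4); attach at lengths (2, 2); label the merged cluster FY
  updated: d(AN,FY)=81/2, d(C,FY)=31, d(D,FY)=91/2, d(FY,L)=73/2
iteration 3: select C,L (d=7); attach at lengths (7/2, 7/2); label the merged cluster CL
  updated: d(AN,CL)=35/2, d(CL,D)=97/2, d(CL,FY)=135/4
iteration 4: select AN,CL (d=35/2); attach at lengths (27/4, 21/4); label the merged cluster ACLN
  updated: d(ACLN,D)=181/4, d(ACLN,FY)=297/8
iteration 5: select ACLN,FY (d=297/8); attach at lengths (157/16, 265/16); label the merged cluster ACFLNY
  updated: d(ACFLNY,D)=136/3
iteration 6: select ACFLNY,D (d=136/3); attach at lengths (197/48, 68/3); label the merged cluster ACDFLNY
final tree: ((((A:2,N:2):27/4,(C:7/2,L:7/2):21/4):157/16,(F:2,Y:2):265/16):197/48,D:68/3)
total length: 3847/48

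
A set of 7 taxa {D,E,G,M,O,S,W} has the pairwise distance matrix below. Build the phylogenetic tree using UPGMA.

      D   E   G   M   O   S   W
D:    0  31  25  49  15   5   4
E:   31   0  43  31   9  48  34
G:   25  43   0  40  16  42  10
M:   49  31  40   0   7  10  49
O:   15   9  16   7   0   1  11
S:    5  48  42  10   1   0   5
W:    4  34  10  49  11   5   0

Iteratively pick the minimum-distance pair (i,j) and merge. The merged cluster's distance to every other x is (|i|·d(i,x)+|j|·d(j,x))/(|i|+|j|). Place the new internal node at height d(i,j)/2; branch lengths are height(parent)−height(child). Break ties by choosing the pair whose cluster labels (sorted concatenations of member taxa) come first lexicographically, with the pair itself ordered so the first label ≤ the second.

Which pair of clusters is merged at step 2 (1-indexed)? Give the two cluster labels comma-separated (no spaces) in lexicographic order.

step 1: merge (O,S) at d=1; branch lengths O→1/2, S→1/2; new cluster OS
  updated: d(D,OS)=10, d(E,OS)=57/2, d(G,OS)=29, d(M,OS)=17/2, d(OS,W)=8
step 2: merge (D,W) at d=4; branch lengths D→2, W→2; new cluster DW
  updated: d(DW,E)=65/2, d(DW,G)=35/2, d(DW,M)=49, d(DW,OS)=9
step 3: merge (M,OS) at d=17/2; branch lengths M→17/4, OS→15/4; new cluster MOS
  updated: d(DW,MOS)=67/3, d(E,MOS)=88/3, d(G,MOS)=98/3
step 4: merge (DW,G) at d=35/2; branch lengths DW→27/4, G→35/4; new cluster DGW
  updated: d(DGW,E)=36, d(DGW,MOS)=232/9
step 5: merge (DGW,MOS) at d=232/9; branch lengths DGW→149/36, MOS→311/36; new cluster DGMOSW
  updated: d(DGMOSW,E)=98/3
step 6: merge (DGMOSW,E) at d=98/3; branch lengths DGMOSW→31/9, E→49/3; new cluster DEGMOSW
final tree: ((((D:2,W:2):27/4,G:35/4):149/36,(M:17/4,(O:1/2,S:1/2):15/4):311/36):31/9,E:49/3)
total length: 1099/18

D,W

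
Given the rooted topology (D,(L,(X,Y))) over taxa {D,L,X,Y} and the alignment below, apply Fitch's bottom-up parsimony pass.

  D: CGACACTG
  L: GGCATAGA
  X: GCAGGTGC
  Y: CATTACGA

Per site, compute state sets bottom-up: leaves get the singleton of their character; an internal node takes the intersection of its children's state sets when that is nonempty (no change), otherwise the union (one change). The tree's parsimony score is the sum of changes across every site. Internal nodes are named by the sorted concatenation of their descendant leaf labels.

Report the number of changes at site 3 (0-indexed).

3

[col 0] XY: children X:{G}, Y:{C} ∪→ {C,G}; cost 1
[col 0] LXY: children L:{G}, XY:{C,G} ∩→ {G}; cost 0
[col 0] DLXY: children D:{C}, LXY:{G} ∪→ {C,G}; cost 1
[col 1] XY: children X:{C}, Y:{A} ∪→ {A,C}; cost 1
[col 1] LXY: children L:{G}, XY:{A,C} ∪→ {A,C,G}; cost 1
[col 1] DLXY: children D:{G}, LXY:{A,C,G} ∩→ {G}; cost 0
[col 2] XY: children X:{A}, Y:{T} ∪→ {A,T}; cost 1
[col 2] LXY: children L:{C}, XY:{A,T} ∪→ {A,C,T}; cost 1
[col 2] DLXY: children D:{A}, LXY:{A,C,T} ∩→ {A}; cost 0
[col 3] XY: children X:{G}, Y:{T} ∪→ {G,T}; cost 1
[col 3] LXY: children L:{A}, XY:{G,T} ∪→ {A,G,T}; cost 1
[col 3] DLXY: children D:{C}, LXY:{A,G,T} ∪→ {A,C,G,T}; cost 1
[col 4] XY: children X:{G}, Y:{A} ∪→ {A,G}; cost 1
[col 4] LXY: children L:{T}, XY:{A,G} ∪→ {A,G,T}; cost 1
[col 4] DLXY: children D:{A}, LXY:{A,G,T} ∩→ {A}; cost 0
[col 5] XY: children X:{T}, Y:{C} ∪→ {C,T}; cost 1
[col 5] LXY: children L:{A}, XY:{C,T} ∪→ {A,C,T}; cost 1
[col 5] DLXY: children D:{C}, LXY:{A,C,T} ∩→ {C}; cost 0
[col 6] XY: children X:{G}, Y:{G} ∩→ {G}; cost 0
[col 6] LXY: children L:{G}, XY:{G} ∩→ {G}; cost 0
[col 6] DLXY: children D:{T}, LXY:{G} ∪→ {G,T}; cost 1
[col 7] XY: children X:{C}, Y:{A} ∪→ {A,C}; cost 1
[col 7] LXY: children L:{A}, XY:{A,C} ∩→ {A}; cost 0
[col 7] DLXY: children D:{G}, LXY:{A} ∪→ {A,G}; cost 1
per-site changes: [2, 2, 2, 3, 2, 2, 1, 2]; total = 16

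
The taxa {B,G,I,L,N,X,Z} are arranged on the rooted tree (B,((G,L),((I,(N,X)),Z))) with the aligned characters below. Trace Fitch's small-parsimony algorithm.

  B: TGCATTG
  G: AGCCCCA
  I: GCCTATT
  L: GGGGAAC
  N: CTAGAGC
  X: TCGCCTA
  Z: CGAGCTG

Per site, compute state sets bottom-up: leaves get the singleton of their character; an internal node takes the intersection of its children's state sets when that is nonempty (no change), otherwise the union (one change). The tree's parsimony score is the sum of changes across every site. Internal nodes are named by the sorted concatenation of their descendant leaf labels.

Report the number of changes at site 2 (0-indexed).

4

GL@0: {A} ∪ {G} = {A,G} (union, +1)
NX@0: {C} ∪ {T} = {C,T} (union, +1)
INX@0: {G} ∪ {C,T} = {C,G,T} (union, +1)
INXZ@0: {C,G,T} ∩ {C} = {C} (intersection, +0)
GILNXZ@0: {A,G} ∪ {C} = {A,C,G} (union, +1)
BGILNXZ@0: {T} ∪ {A,C,G} = {A,C,G,T} (union, +1)
GL@1: {G} ∩ {G} = {G} (intersection, +0)
NX@1: {T} ∪ {C} = {C,T} (union, +1)
INX@1: {C} ∩ {C,T} = {C} (intersection, +0)
INXZ@1: {C} ∪ {G} = {C,G} (union, +1)
GILNXZ@1: {G} ∩ {C,G} = {G} (intersection, +0)
BGILNXZ@1: {G} ∩ {G} = {G} (intersection, +0)
GL@2: {C} ∪ {G} = {C,G} (union, +1)
NX@2: {A} ∪ {G} = {A,G} (union, +1)
INX@2: {C} ∪ {A,G} = {A,C,G} (union, +1)
INXZ@2: {A,C,G} ∩ {A} = {A} (intersection, +0)
GILNXZ@2: {C,G} ∪ {A} = {A,C,G} (union, +1)
BGILNXZ@2: {C} ∩ {A,C,G} = {C} (intersection, +0)
GL@3: {C} ∪ {G} = {C,G} (union, +1)
NX@3: {G} ∪ {C} = {C,G} (union, +1)
INX@3: {T} ∪ {C,G} = {C,G,T} (union, +1)
INXZ@3: {C,G,T} ∩ {G} = {G} (intersection, +0)
GILNXZ@3: {C,G} ∩ {G} = {G} (intersection, +0)
BGILNXZ@3: {A} ∪ {G} = {A,G} (union, +1)
GL@4: {C} ∪ {A} = {A,C} (union, +1)
NX@4: {A} ∪ {C} = {A,C} (union, +1)
INX@4: {A} ∩ {A,C} = {A} (intersection, +0)
INXZ@4: {A} ∪ {C} = {A,C} (union, +1)
GILNXZ@4: {A,C} ∩ {A,C} = {A,C} (intersection, +0)
BGILNXZ@4: {T} ∪ {A,C} = {A,C,T} (union, +1)
GL@5: {C} ∪ {A} = {A,C} (union, +1)
NX@5: {G} ∪ {T} = {G,T} (union, +1)
INX@5: {T} ∩ {G,T} = {T} (intersection, +0)
INXZ@5: {T} ∩ {T} = {T} (intersection, +0)
GILNXZ@5: {A,C} ∪ {T} = {A,C,T} (union, +1)
BGILNXZ@5: {T} ∩ {A,C,T} = {T} (intersection, +0)
GL@6: {A} ∪ {C} = {A,C} (union, +1)
NX@6: {C} ∪ {A} = {A,C} (union, +1)
INX@6: {T} ∪ {A,C} = {A,C,T} (union, +1)
INXZ@6: {A,C,T} ∪ {G} = {A,C,G,T} (union, +1)
GILNXZ@6: {A,C} ∩ {A,C,G,T} = {A,C} (intersection, +0)
BGILNXZ@6: {G} ∪ {A,C} = {A,C,G} (union, +1)
per-site changes: [5, 2, 4, 4, 4, 3, 5]; total = 27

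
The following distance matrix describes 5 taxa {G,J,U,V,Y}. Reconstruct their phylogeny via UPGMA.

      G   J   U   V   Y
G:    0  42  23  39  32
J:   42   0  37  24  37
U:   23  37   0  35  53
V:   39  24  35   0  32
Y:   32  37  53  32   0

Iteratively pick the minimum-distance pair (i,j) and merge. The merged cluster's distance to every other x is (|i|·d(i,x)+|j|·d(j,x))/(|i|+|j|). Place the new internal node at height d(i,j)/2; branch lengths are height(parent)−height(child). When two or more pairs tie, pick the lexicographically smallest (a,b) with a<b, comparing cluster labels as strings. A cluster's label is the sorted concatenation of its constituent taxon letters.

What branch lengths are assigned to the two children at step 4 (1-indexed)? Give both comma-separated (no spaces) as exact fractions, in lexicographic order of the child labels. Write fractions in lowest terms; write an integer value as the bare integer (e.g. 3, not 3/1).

25/3,31/12

1. join G+U (d=23) ⇒ GU; edges |G|=23/2, |U|=23/2
  updated: d(GU,J)=79/2, d(GU,V)=37, d(GU,Y)=85/2
2. join J+V (d=24) ⇒ JV; edges |J|=12, |V|=12
  updated: d(GU,JV)=153/4, d(JV,Y)=69/2
3. join JV+Y (d=69/2) ⇒ JVY; edges |JV|=21/4, |Y|=69/4
  updated: d(GU,JVY)=119/3
4. join GU+JVY (d=119/3) ⇒ GJUVY; edges |GU|=25/3, |JVY|=31/12
final tree: ((G:23/2,U:23/2):25/3,((J:12,V:12):21/4,Y:69/4):31/12)
total length: 965/12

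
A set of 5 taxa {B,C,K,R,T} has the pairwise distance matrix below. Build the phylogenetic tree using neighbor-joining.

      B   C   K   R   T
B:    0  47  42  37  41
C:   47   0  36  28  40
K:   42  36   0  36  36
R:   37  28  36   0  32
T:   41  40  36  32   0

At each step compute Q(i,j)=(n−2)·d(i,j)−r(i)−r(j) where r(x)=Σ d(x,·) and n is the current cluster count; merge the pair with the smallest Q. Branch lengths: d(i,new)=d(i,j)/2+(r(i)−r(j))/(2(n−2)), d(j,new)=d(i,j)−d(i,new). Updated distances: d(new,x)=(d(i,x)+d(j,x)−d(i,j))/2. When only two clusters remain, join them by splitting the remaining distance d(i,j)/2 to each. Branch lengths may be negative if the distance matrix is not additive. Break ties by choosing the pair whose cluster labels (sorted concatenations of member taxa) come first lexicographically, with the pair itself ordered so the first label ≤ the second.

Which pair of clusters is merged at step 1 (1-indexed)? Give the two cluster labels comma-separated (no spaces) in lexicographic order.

C,R

iteration 1: select C,R (d=28, Q=-200); attach at lengths (17, 11); label the merged cluster CR
  updated: d(B,CR)=28, d(CR,K)=22, d(CR,T)=22
iteration 2: select B,T (d=41, Q=-128); attach at lengths (47/2, 35/2); label the merged cluster BT
  updated: d(BT,CR)=9/2, d(BT,K)=37/2
iteration 3: select BT,CR (d=9/2, Q=-45); attach at lengths (1/2, 4); label the merged cluster BCRT
  updated: d(BCRT,K)=18
iteration 4: select BCRT,K (d=18); attach at lengths (9, 9); label the merged cluster BCKRT
final tree: (((B:47/2,T:35/2):1/2,(C:17,R:11):4):9,K:9)
total length: 183/2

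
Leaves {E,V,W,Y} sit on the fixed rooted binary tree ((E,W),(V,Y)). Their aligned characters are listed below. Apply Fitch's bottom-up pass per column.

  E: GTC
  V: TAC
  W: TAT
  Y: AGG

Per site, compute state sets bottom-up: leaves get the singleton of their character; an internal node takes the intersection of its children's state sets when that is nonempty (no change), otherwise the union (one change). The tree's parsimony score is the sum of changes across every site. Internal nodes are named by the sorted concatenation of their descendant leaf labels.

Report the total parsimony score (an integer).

site 0, node EW: E={G} ∪ W={T} → {G,T} (+1)
site 0, node VY: V={T} ∪ Y={A} → {A,T} (+1)
site 0, node EVWY: EW={G,T} ∩ VY={A,T} → {T} (+0)
site 1, node EW: E={T} ∪ W={A} → {A,T} (+1)
site 1, node VY: V={A} ∪ Y={G} → {A,G} (+1)
site 1, node EVWY: EW={A,T} ∩ VY={A,G} → {A} (+0)
site 2, node EW: E={C} ∪ W={T} → {C,T} (+1)
site 2, node VY: V={C} ∪ Y={G} → {C,G} (+1)
site 2, node EVWY: EW={C,T} ∩ VY={C,G} → {C} (+0)
per-site changes: [2, 2, 2]; total = 6

6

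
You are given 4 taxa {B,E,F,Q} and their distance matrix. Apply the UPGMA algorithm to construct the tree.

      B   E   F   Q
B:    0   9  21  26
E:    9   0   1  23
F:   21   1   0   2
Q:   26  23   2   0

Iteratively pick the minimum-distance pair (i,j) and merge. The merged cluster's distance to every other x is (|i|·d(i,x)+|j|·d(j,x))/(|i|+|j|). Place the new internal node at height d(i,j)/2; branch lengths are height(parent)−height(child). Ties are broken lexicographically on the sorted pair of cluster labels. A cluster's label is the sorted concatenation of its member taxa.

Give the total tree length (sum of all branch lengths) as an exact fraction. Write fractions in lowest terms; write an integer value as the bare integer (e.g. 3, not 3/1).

iteration 1: select E,F (d=1); attach at lengths (1/2, 1/2); label the merged cluster EF
  updated: d(B,EF)=15, d(EF,Q)=25/2
iteration 2: select EF,Q (d=25/2); attach at lengths (23/4, 25/4); label the merged cluster EFQ
  updated: d(B,EFQ)=56/3
iteration 3: select B,EFQ (d=56/3); attach at lengths (28/3, 37/12); label the merged cluster BEFQ
final tree: (B:28/3,((E:1/2,F:1/2):23/4,Q:25/4):37/12)
total length: 305/12

305/12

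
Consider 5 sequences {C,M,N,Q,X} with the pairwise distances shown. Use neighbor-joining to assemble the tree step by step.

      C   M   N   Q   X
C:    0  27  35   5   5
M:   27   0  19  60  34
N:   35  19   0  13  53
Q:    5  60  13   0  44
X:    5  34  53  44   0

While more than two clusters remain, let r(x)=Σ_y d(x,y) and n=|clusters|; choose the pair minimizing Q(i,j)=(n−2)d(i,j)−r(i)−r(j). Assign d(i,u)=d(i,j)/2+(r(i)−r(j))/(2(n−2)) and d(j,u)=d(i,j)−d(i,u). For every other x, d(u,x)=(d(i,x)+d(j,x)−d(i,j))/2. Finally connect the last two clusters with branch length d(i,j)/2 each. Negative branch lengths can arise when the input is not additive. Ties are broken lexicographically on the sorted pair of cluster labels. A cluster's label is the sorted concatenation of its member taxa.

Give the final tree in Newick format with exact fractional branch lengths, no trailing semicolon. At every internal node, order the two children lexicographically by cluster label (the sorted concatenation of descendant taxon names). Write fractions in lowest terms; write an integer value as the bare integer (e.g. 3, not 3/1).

(((C:-83/8,X:123/8):81/8,(M:77/6,N:37/6):121/8):95/16,Q:95/16)

1. join M+N (d=19, Q=-203) ⇒ MN; edges |M|=77/6, |N|=37/6
  updated: d(C,MN)=43/2, d(MN,Q)=27, d(MN,X)=34
2. join C+X (d=5, Q=-209/2) ⇒ CX; edges |C|=-83/8, |X|=123/8
  updated: d(CX,MN)=101/4, d(CX,Q)=22
3. join CX+MN (d=101/4, Q=-297/4) ⇒ CMNX; edges |CX|=81/8, |MN|=121/8
  updated: d(CMNX,Q)=95/8
4. join CMNX+Q (d=95/8) ⇒ CMNQX; edges |CMNX|=95/16, |Q|=95/16
final tree: (((C:-83/8,X:123/8):81/8,(M:77/6,N:37/6):121/8):95/16,Q:95/16)
total length: 489/8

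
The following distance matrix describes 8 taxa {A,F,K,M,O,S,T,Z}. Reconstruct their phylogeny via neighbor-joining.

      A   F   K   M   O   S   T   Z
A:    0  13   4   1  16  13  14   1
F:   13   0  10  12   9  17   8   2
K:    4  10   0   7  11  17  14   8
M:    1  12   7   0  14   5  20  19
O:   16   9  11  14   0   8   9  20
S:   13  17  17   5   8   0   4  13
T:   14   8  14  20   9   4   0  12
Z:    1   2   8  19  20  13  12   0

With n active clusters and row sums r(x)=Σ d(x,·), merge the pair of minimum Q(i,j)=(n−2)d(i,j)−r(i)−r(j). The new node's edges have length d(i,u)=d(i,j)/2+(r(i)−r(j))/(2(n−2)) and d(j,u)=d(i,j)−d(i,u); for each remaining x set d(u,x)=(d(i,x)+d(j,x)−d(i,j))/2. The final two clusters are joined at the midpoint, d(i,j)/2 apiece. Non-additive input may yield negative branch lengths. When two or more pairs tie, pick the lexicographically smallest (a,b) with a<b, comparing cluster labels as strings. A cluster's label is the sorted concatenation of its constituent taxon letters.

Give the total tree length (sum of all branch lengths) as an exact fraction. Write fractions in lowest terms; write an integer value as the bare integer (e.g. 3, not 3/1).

step 1: merge (A,M) at d=1, Q=-134; branch lengths A→-5/6, M→11/6; new cluster AM
  updated: d(AM,F)=12, d(AM,K)=5, d(AM,O)=29/2, d(AM,S)=17/2, d(AM,T)=33/2, d(AM,Z)=19/2
step 2: merge (F,Z) at d=2, Q=-225/2; branch lengths F→7/20, Z→33/20; new cluster FZ
  updated: d(AM,FZ)=39/4, d(FZ,K)=8, d(FZ,O)=27/2, d(FZ,S)=14, d(FZ,T)=9
step 3: merge (AM,K) at d=5, Q=-357/4; branch lengths AM→77/32, K→83/32; new cluster AKM
  updated: d(AKM,FZ)=51/8, d(AKM,O)=41/4, d(AKM,S)=41/4, d(AKM,T)=51/4
step 4: merge (AKM,FZ) at d=51/8, Q=-507/8; branch lengths AKM→127/48, FZ→179/48; new cluster AFKMZ
  updated: d(AFKMZ,O)=139/16, d(AFKMZ,S)=143/16, d(AFKMZ,T)=123/16
step 5: merge (AFKMZ,O) at d=139/16, Q=-269/8; branch lengths AFKMZ→17/4, O→71/16; new cluster AFKMOZ
  updated: d(AFKMOZ,S)=33/8, d(AFKMOZ,T)=4
step 6: merge (AFKMOZ,S) at d=33/8, Q=-97/8; branch lengths AFKMOZ→33/16, S→33/16; new cluster AFKMOSZ
  updated: d(AFKMOSZ,T)=31/16
step 7: merge (AFKMOSZ,T) at d=31/16; branch lengths AFKMOSZ→31/32, T→31/32; new cluster AFKMOSTZ
final tree: ((((((A:-5/6,M:11/6):77/32,K:83/32):127/48,(F:7/20,Z:33/20):179/48):17/4,O:71/16):33/16,S:33/16):31/32,T:31/32)
total length: 233/8

233/8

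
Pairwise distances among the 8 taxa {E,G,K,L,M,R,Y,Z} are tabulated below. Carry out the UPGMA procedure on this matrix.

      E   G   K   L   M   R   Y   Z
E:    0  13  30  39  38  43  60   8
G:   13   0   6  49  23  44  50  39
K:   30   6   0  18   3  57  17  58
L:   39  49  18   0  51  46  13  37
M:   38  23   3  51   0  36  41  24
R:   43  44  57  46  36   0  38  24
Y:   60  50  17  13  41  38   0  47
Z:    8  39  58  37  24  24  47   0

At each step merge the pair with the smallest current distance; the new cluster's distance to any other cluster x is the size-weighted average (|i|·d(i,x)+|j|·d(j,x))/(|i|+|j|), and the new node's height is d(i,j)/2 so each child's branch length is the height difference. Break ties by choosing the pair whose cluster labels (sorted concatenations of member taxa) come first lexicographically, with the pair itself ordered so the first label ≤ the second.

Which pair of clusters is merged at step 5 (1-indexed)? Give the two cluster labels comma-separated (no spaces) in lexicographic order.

step 1: merge (K,M) at d=3; branch lengths K→3/2, M→3/2; new cluster KM
  updated: d(E,KM)=34, d(G,KM)=29/2, d(KM,L)=69/2, d(KM,R)=93/2, d(KM,Y)=29, d(KM,Z)=41
step 2: merge (E,Z) at d=8; branch lengths E→4, Z→4; new cluster EZ
  updated: d(EZ,G)=26, d(EZ,KM)=75/2, d(EZ,L)=38, d(EZ,R)=67/2, d(EZ,Y)=107/2
step 3: merge (L,Y) at d=13; branch lengths L→13/2, Y→13/2; new cluster LY
  updated: d(EZ,LY)=183/4, d(G,LY)=99/2, d(KM,LY)=127/4, d(LY,R)=42
step 4: merge (G,KM) at d=29/2; branch lengths G→29/4, KM→23/4; new cluster GKM
  updated: d(EZ,GKM)=101/3, d(GKM,LY)=113/3, d(GKM,R)=137/3
step 5: merge (EZ,R) at d=67/2; branch lengths EZ→51/4, R→67/4; new cluster ERZ
  updated: d(ERZ,GKM)=113/3, d(ERZ,LY)=89/2
step 6: merge (ERZ,GKM) at d=113/3; branch lengths ERZ→25/12, GKM→139/12; new cluster EGKMRZ
  updated: d(EGKMRZ,LY)=493/12
step 7: merge (EGKMRZ,LY) at d=493/12; branch lengths EGKMRZ→41/24, LY→337/24; new cluster EGKLMRYZ
final tree: ((((E:4,Z:4):51/4,R:67/4):25/12,(G:29/4,(K:3/2,M:3/2):23/4):139/12):41/24,(L:13/2,Y:13/2):337/24)
total length: 1151/12

EZ,R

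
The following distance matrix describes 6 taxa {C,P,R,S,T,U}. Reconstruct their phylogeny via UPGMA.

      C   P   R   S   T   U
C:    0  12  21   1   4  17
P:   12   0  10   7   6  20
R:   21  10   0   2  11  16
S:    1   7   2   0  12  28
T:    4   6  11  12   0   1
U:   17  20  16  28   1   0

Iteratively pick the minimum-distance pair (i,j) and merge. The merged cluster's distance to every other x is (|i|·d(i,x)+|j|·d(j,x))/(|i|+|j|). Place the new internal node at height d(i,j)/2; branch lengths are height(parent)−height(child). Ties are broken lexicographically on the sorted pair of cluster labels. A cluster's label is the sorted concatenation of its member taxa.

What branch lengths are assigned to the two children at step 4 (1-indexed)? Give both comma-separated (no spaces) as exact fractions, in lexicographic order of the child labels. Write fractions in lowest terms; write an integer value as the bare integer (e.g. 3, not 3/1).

step 1: merge (C,S) at d=1; branch lengths C→1/2, S→1/2; new cluster CS
  updated: d(CS,P)=19/2, d(CS,R)=23/2, d(CS,T)=8, d(CS,U)=45/2
step 2: merge (T,U) at d=1; branch lengths T→1/2, U→1/2; new cluster TU
  updated: d(CS,TU)=61/4, d(P,TU)=13, d(R,TU)=27/2
step 3: merge (CS,P) at d=19/2; branch lengths CS→17/4, P→19/4; new cluster CPS
  updated: d(CPS,R)=11, d(CPS,TU)=29/2
step 4: merge (CPS,R) at d=11; branch lengths CPS→3/4, R→11/2; new cluster CPRS
  updated: d(CPRS,TU)=57/4
step 5: merge (CPRS,TU) at d=57/4; branch lengths CPRS→13/8, TU→53/8; new cluster CPRSTU
final tree: ((((C:1/2,S:1/2):17/4,P:19/4):3/4,R:11/2):13/8,(T:1/2,U:1/2):53/8)
total length: 51/2

3/4,11/2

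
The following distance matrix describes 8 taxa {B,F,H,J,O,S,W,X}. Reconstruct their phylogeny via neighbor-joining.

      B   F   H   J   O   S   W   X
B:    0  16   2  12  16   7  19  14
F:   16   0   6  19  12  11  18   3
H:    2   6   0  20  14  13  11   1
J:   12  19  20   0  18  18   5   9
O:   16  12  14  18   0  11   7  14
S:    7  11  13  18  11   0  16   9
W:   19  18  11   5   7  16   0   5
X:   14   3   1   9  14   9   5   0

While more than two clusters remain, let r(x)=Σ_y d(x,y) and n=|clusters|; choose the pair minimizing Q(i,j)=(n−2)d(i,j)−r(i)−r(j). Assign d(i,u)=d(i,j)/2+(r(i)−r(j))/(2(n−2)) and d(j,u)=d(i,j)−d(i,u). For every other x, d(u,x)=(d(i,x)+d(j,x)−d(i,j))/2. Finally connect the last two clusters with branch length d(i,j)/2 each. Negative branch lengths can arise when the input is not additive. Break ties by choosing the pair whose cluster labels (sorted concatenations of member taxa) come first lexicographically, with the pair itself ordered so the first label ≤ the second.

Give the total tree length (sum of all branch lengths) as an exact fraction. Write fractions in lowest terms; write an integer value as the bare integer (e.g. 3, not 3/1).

iteration 1: select J,W (d=5, Q=-152); attach at lengths (25/6, 5/6); label the merged cluster JW
  updated: d(B,JW)=13, d(F,JW)=16, d(H,JW)=13, d(JW,O)=10, d(JW,S)=29/2, d(JW,X)=9/2
iteration 2: select B,H (d=2, Q=-107); attach at lengths (29/10, -9/10); label the merged cluster BH
  updated: d(BH,F)=10, d(BH,JW)=12, d(BH,O)=14, d(BH,S)=9, d(BH,X)=13/2
iteration 3: select JW,O (d=10, Q=-78); attach at lengths (9/2, 11/2); label the merged cluster JOW
  updated: d(BH,JOW)=8, d(F,JOW)=9, d(JOW,S)=31/4, d(JOW,X)=17/4
iteration 4: select F,X (d=3, Q=-187/4); attach at lengths (77/24, -5/24); label the merged cluster FX
  updated: d(BH,FX)=27/4, d(FX,JOW)=41/8, d(FX,S)=17/2
iteration 5: select BH,S (d=9, Q=-31); attach at lengths (33/8, 39/8); label the merged cluster BHS
  updated: d(BHS,FX)=25/8, d(BHS,JOW)=27/8
iteration 6: select BHS,FX (d=25/8, Q=-93/8); attach at lengths (11/16, 39/16); label the merged cluster BFHSX
  updated: d(BFHSX,JOW)=43/16
iteration 7: select BFHSX,JOW (d=43/16); attach at lengths (43/32, 43/32); label the merged cluster BFHJOSWX
final tree: ((((B:29/10,H:-9/10):33/8,S:39/8):11/16,(F:77/24,X:-5/24):39/16):43/32,((J:25/6,W:5/6):9/2,O:11/2):43/32)
total length: 557/16

557/16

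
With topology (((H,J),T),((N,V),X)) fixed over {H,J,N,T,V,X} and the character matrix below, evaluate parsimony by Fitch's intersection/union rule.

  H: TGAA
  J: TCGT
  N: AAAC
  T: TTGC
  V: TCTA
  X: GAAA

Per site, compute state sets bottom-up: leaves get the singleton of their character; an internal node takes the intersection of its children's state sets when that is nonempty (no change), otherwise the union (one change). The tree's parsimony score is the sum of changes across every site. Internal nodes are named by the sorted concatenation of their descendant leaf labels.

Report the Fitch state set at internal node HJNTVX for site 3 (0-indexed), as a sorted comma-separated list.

site 0, node HJ: H={T} ∩ J={T} → {T} (+0)
site 0, node HJT: HJ={T} ∩ T={T} → {T} (+0)
site 0, node NV: N={A} ∪ V={T} → {A,T} (+1)
site 0, node NVX: NV={A,T} ∪ X={G} → {A,G,T} (+1)
site 0, node HJNTVX: HJT={T} ∩ NVX={A,G,T} → {T} (+0)
site 1, node HJ: H={G} ∪ J={C} → {C,G} (+1)
site 1, node HJT: HJ={C,G} ∪ T={T} → {C,G,T} (+1)
site 1, node NV: N={A} ∪ V={C} → {A,C} (+1)
site 1, node NVX: NV={A,C} ∩ X={A} → {A} (+0)
site 1, node HJNTVX: HJT={C,G,T} ∪ NVX={A} → {A,C,G,T} (+1)
site 2, node HJ: H={A} ∪ J={G} → {A,G} (+1)
site 2, node HJT: HJ={A,G} ∩ T={G} → {G} (+0)
site 2, node NV: N={A} ∪ V={T} → {A,T} (+1)
site 2, node NVX: NV={A,T} ∩ X={A} → {A} (+0)
site 2, node HJNTVX: HJT={G} ∪ NVX={A} → {A,G} (+1)
site 3, node HJ: H={A} ∪ J={T} → {A,T} (+1)
site 3, node HJT: HJ={A,T} ∪ T={C} → {A,C,T} (+1)
site 3, node NV: N={C} ∪ V={A} → {A,C} (+1)
site 3, node NVX: NV={A,C} ∩ X={A} → {A} (+0)
site 3, node HJNTVX: HJT={A,C,T} ∩ NVX={A} → {A} (+0)
per-site changes: [2, 4, 3, 3]; total = 12

A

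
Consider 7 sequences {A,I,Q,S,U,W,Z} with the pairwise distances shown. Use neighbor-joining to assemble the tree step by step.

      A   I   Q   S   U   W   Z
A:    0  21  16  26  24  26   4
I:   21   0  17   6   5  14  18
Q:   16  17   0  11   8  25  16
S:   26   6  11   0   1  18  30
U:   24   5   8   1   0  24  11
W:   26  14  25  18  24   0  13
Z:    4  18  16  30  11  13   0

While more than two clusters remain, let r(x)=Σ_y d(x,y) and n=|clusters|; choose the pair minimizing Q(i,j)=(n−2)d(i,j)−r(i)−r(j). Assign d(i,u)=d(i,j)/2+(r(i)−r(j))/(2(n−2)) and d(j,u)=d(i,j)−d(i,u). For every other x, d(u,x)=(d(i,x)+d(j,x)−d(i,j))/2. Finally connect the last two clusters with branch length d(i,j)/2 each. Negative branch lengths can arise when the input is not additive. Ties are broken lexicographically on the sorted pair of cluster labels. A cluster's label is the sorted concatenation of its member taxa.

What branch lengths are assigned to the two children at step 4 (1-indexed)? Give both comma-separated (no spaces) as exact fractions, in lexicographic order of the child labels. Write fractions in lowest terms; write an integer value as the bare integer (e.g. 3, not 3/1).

105/32,107/32

iteration 1: select A,Z (d=4, Q=-189); attach at lengths (9/2, -1/2); label the merged cluster AZ
  updated: d(AZ,I)=35/2, d(AZ,Q)=14, d(AZ,S)=26, d(AZ,U)=31/2, d(AZ,W)=35/2
iteration 2: select AZ,W (d=35/2, Q=-119); attach at lengths (31/4, 39/4); label the merged cluster AWZ
  updated: d(AWZ,I)=7, d(AWZ,Q)=43/4, d(AWZ,S)=53/4, d(AWZ,U)=11
iteration 3: select AWZ,Q (d=43/4, Q=-113/2); attach at lengths (55/12, 37/6); label the merged cluster AQWZ
  updated: d(AQWZ,I)=53/8, d(AQWZ,S)=27/4, d(AQWZ,U)=33/8
iteration 4: select AQWZ,I (d=53/8, Q=-175/8); attach at lengths (105/32, 107/32); label the merged cluster AIQWZ
  updated: d(AIQWZ,S)=49/16, d(AIQWZ,U)=5/4
iteration 5: select AIQWZ,S (d=49/16, Q=-85/16); attach at lengths (53/32, 45/32); label the merged cluster AIQSWZ
  updated: d(AIQSWZ,U)=-13/32
iteration 6: select AIQSWZ,U (d=-13/32); attach at lengths (-13/64, -13/64); label the merged cluster AIQSUWZ
final tree: ((((((A:9/2,Z:-1/2):31/4,W:39/4):55/12,Q:37/6):105/32,I:107/32):53/32,S:45/32):-13/64,U:-13/64)
total length: 1329/32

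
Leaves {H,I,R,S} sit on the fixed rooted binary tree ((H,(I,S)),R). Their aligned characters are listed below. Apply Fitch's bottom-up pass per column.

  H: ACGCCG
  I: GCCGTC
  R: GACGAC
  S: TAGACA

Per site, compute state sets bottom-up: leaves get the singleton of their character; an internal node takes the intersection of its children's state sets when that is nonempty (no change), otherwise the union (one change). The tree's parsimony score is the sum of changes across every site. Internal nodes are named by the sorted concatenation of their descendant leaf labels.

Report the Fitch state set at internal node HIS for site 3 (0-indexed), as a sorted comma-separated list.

IS@0: {G} ∪ {T} = {G,T} (union, +1)
HIS@0: {A} ∪ {G,T} = {A,G,T} (union, +1)
HIRS@0: {A,G,T} ∩ {G} = {G} (intersection, +0)
IS@1: {C} ∪ {A} = {A,C} (union, +1)
HIS@1: {C} ∩ {A,C} = {C} (intersection, +0)
HIRS@1: {C} ∪ {A} = {A,C} (union, +1)
IS@2: {C} ∪ {G} = {C,G} (union, +1)
HIS@2: {G} ∩ {C,G} = {G} (intersection, +0)
HIRS@2: {G} ∪ {C} = {C,G} (union, +1)
IS@3: {G} ∪ {A} = {A,G} (union, +1)
HIS@3: {C} ∪ {A,G} = {A,C,G} (union, +1)
HIRS@3: {A,C,G} ∩ {G} = {G} (intersection, +0)
IS@4: {T} ∪ {C} = {C,T} (union, +1)
HIS@4: {C} ∩ {C,T} = {C} (intersection, +0)
HIRS@4: {C} ∪ {A} = {A,C} (union, +1)
IS@5: {C} ∪ {A} = {A,C} (union, +1)
HIS@5: {G} ∪ {A,C} = {A,C,G} (union, +1)
HIRS@5: {A,C,G} ∩ {C} = {C} (intersection, +0)
per-site changes: [2, 2, 2, 2, 2, 2]; total = 12

A,C,G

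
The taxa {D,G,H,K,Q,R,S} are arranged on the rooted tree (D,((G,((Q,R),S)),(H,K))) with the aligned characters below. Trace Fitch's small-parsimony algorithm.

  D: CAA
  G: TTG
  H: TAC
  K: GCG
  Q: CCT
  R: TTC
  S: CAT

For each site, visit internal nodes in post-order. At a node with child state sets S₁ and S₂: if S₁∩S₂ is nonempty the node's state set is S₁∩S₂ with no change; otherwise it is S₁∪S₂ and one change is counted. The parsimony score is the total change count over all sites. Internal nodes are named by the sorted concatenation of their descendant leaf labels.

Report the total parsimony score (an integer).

12

site 0, node QR: Q={C} ∪ R={T} → {C,T} (+1)
site 0, node QRS: QR={C,T} ∩ S={C} → {C} (+0)
site 0, node GQRS: G={T} ∪ QRS={C} → {C,T} (+1)
site 0, node HK: H={T} ∪ K={G} → {G,T} (+1)
site 0, node GHKQRS: GQRS={C,T} ∩ HK={G,T} → {T} (+0)
site 0, node DGHKQRS: D={C} ∪ GHKQRS={T} → {C,T} (+1)
site 1, node QR: Q={C} ∪ R={T} → {C,T} (+1)
site 1, node QRS: QR={C,T} ∪ S={A} → {A,C,T} (+1)
site 1, node GQRS: G={T} ∩ QRS={A,C,T} → {T} (+0)
site 1, node HK: H={A} ∪ K={C} → {A,C} (+1)
site 1, node GHKQRS: GQRS={T} ∪ HK={A,C} → {A,C,T} (+1)
site 1, node DGHKQRS: D={A} ∩ GHKQRS={A,C,T} → {A} (+0)
site 2, node QR: Q={T} ∪ R={C} → {C,T} (+1)
site 2, node QRS: QR={C,T} ∩ S={T} → {T} (+0)
site 2, node GQRS: G={G} ∪ QRS={T} → {G,T} (+1)
site 2, node HK: H={C} ∪ K={G} → {C,G} (+1)
site 2, node GHKQRS: GQRS={G,T} ∩ HK={C,G} → {G} (+0)
site 2, node DGHKQRS: D={A} ∪ GHKQRS={G} → {A,G} (+1)
per-site changes: [4, 4, 4]; total = 12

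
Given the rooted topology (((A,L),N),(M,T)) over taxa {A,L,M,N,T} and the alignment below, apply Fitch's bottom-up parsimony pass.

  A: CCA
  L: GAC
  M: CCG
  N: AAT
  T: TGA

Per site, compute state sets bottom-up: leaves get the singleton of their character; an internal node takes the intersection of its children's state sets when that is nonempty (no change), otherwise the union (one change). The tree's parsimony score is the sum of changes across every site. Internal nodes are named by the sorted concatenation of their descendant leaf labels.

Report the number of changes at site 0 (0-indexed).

3

site 0, node AL: A={C} ∪ L={G} → {C,G} (+1)
site 0, node ALN: AL={C,G} ∪ N={A} → {A,C,G} (+1)
site 0, node MT: M={C} ∪ T={T} → {C,T} (+1)
site 0, node ALMNT: ALN={A,C,G} ∩ MT={C,T} → {C} (+0)
site 1, node AL: A={C} ∪ L={A} → {A,C} (+1)
site 1, node ALN: AL={A,C} ∩ N={A} → {A} (+0)
site 1, node MT: M={C} ∪ T={G} → {C,G} (+1)
site 1, node ALMNT: ALN={A} ∪ MT={C,G} → {A,C,G} (+1)
site 2, node AL: A={A} ∪ L={C} → {A,C} (+1)
site 2, node ALN: AL={A,C} ∪ N={T} → {A,C,T} (+1)
site 2, node MT: M={G} ∪ T={A} → {A,G} (+1)
site 2, node ALMNT: ALN={A,C,T} ∩ MT={A,G} → {A} (+0)
per-site changes: [3, 3, 3]; total = 9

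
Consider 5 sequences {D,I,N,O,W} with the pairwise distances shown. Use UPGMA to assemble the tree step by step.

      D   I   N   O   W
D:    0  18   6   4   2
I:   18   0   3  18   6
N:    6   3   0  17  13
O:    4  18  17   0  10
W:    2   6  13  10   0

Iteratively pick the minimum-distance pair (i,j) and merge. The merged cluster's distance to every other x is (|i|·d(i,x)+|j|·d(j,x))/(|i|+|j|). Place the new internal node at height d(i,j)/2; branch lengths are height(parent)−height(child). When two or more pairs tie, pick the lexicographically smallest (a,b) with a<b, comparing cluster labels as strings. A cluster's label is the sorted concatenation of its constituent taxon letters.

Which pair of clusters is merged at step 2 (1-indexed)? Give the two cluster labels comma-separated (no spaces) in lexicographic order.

I,N

iteration 1: select D,W (d=2); attach at lengths (1, 1); label the merged cluster DW
  updated: d(DW,I)=12, d(DW,N)=19/2, d(DW,O)=7
iteration 2: select I,N (d=3); attach at lengths (3/2, 3/2); label the merged cluster IN
  updated: d(DW,IN)=43/4, d(IN,O)=35/2
iteration 3: select DW,O (d=7); attach at lengths (5/2, 7/2); label the merged cluster DOW
  updated: d(DOW,IN)=13
iteration 4: select DOW,IN (d=13); attach at lengths (3, 5); label the merged cluster DINOW
final tree: (((D:1,W:1):5/2,O:7/2):3,(I:3/2,N:3/2):5)
total length: 19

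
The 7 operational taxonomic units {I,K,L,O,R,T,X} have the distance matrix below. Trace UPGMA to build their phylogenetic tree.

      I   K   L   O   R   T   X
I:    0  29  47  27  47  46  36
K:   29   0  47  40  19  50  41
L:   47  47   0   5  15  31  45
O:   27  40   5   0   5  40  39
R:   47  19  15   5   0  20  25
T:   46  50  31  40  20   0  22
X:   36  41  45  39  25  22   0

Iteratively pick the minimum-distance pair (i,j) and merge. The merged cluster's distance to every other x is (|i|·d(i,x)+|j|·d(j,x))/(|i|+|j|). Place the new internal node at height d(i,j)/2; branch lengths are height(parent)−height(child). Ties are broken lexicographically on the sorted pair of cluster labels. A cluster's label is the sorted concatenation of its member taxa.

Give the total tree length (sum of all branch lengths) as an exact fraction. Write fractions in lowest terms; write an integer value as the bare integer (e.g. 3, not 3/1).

269/3

step 1: merge (L,O) at d=5; branch lengths L→5/2, O→5/2; new cluster LO
  updated: d(I,LO)=37, d(K,LO)=87/2, d(LO,R)=10, d(LO,T)=71/2, d(LO,X)=42
step 2: merge (LO,R) at d=10; branch lengths LO→5/2, R→5; new cluster LOR
  updated: d(I,LOR)=121/3, d(K,LOR)=106/3, d(LOR,T)=91/3, d(LOR,X)=109/3
step 3: merge (T,X) at d=22; branch lengths T→11, X→11; new cluster TX
  updated: d(I,TX)=41, d(K,TX)=91/2, d(LOR,TX)=100/3
step 4: merge (I,K) at d=29; branch lengths I→29/2, K→29/2; new cluster IK
  updated: d(IK,LOR)=227/6, d(IK,TX)=173/4
step 5: merge (LOR,TX) at d=100/3; branch lengths LOR→35/3, TX→17/3; new cluster LORTX
  updated: d(IK,LORTX)=40
step 6: merge (IK,LORTX) at d=40; branch lengths IK→11/2, LORTX→10/3; new cluster IKLORTX
final tree: ((I:29/2,K:29/2):11/2,(((L:5/2,O:5/2):5/2,R:5):35/3,(T:11,X:11):17/3):10/3)
total length: 269/3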